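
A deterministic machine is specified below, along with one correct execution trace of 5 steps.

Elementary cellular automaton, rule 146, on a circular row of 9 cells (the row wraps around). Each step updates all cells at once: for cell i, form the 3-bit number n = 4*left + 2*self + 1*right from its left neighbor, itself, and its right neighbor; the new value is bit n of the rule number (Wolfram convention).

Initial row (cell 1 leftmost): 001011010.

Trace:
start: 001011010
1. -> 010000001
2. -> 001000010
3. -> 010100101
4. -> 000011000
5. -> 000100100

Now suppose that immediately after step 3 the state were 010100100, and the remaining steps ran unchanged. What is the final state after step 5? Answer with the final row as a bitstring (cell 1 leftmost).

010100000

state after step 3 := 010100100
4. -> 100011010
5. -> 010100000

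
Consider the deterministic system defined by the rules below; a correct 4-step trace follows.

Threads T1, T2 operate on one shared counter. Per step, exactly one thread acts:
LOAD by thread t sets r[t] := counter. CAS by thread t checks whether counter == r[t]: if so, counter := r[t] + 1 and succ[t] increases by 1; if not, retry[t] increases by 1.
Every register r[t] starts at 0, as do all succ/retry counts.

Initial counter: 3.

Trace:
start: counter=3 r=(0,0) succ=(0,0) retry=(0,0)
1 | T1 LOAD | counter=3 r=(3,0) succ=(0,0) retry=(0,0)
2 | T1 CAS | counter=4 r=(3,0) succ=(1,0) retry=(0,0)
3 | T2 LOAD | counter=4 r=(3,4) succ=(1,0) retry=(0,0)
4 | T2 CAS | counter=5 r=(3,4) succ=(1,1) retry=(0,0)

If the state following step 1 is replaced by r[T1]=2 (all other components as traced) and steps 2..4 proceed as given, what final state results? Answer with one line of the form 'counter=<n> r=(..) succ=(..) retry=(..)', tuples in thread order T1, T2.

counter=4 r=(2,3) succ=(0,1) retry=(1,0)

state after step 1 := counter=3 r=(2,0) succ=(0,0) retry=(0,0)
2 | T1 CAS | counter=3 r=(2,0) succ=(0,0) retry=(1,0)
3 | T2 LOAD | counter=3 r=(2,3) succ=(0,0) retry=(1,0)
4 | T2 CAS | counter=4 r=(2,3) succ=(0,1) retry=(1,0)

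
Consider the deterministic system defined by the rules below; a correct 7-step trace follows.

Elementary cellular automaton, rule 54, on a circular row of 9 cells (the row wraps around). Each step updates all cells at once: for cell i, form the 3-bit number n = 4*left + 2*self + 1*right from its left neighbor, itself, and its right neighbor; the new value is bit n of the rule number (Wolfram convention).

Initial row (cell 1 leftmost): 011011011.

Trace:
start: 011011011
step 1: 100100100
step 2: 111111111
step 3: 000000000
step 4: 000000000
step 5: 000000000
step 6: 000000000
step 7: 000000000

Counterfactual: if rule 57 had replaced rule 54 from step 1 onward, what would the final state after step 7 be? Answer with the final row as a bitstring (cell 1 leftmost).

110110110

(re-executing steps 1..7 under rule 57; state before step 1: 011011011)
step 1: 110110110
step 2: 101101101
step 3: 011011011
step 4: 110110110
step 5: 101101101
step 6: 011011011
step 7: 110110110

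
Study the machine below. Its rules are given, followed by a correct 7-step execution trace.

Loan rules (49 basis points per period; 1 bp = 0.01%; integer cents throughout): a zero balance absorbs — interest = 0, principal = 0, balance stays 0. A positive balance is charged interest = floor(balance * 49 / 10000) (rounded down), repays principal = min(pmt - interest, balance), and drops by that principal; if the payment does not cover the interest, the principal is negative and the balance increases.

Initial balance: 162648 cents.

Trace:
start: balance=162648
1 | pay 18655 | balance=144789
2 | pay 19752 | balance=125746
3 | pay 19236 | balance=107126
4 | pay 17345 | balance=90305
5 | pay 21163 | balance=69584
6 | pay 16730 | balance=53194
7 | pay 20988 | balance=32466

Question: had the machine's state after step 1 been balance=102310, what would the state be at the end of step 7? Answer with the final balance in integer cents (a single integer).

0

state after step 1 := balance=102310
2 | pay 19752 | balance=83059
3 | pay 19236 | balance=64229
4 | pay 17345 | balance=47198
5 | pay 21163 | balance=26266
6 | pay 16730 | balance=9664
7 | pay 20988 | balance=0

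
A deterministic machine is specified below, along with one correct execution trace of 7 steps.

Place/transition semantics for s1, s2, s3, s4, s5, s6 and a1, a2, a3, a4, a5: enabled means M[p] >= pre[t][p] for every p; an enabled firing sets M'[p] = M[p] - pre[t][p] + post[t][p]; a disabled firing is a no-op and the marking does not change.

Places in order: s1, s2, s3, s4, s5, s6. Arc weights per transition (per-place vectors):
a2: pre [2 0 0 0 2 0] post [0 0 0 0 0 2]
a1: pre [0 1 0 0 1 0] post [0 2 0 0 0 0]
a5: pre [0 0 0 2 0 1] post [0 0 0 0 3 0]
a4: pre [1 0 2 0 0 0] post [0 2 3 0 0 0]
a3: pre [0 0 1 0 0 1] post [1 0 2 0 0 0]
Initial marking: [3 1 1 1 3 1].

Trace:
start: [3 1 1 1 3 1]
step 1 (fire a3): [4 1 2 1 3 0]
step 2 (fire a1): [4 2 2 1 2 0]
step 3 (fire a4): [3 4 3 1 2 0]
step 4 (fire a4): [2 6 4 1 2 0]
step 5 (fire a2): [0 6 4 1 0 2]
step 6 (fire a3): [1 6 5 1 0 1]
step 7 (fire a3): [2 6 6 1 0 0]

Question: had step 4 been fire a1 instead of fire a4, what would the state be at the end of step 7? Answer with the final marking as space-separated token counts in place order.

3 5 3 1 1 0

(re-executing from step 4 with the substitution; state before step 4: [3 4 3 1 2 0])
step 4 (fire a1): [3 5 3 1 1 0]
step 5 (fire a2): [3 5 3 1 1 0]
step 6 (fire a3): [3 5 3 1 1 0]
step 7 (fire a3): [3 5 3 1 1 0]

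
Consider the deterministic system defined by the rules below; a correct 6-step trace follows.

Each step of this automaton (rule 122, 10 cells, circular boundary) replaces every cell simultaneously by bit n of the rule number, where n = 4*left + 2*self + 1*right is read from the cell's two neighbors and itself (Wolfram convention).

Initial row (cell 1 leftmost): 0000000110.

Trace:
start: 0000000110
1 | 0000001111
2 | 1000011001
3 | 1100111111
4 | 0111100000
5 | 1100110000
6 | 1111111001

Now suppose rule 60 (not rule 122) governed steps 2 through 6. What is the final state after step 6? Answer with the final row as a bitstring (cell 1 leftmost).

(re-executing steps 2..6 under rule 60; state before step 2: 0000001111)
2 | 1000001000
3 | 1100001100
4 | 1010001010
5 | 1111001111
6 | 0000101000

0000101000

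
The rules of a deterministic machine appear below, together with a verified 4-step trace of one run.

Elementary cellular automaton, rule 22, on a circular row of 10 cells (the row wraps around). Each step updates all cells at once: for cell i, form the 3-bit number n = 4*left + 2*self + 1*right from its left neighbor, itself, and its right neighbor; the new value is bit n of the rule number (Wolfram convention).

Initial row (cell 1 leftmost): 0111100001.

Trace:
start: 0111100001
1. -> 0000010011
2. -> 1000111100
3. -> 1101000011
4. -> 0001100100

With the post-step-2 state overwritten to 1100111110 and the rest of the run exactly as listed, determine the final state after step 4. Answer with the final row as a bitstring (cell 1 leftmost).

0100100000

state after step 2 := 1100111110
3. -> 0011000000
4. -> 0100100000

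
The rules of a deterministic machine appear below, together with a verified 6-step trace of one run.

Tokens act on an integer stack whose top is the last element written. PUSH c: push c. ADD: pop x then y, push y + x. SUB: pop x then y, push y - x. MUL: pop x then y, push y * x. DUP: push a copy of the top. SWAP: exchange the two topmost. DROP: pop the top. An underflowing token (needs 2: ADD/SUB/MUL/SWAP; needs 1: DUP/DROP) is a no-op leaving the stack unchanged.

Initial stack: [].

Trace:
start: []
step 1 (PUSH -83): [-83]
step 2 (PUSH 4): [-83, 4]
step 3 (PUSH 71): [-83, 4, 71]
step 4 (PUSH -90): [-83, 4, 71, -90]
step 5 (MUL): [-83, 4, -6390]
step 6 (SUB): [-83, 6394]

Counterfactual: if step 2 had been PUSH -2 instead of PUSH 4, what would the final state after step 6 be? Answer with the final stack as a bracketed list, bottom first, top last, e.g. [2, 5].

[-83, 6388]

(re-executing from step 2 with the substitution; state before step 2: [-83])
step 2 (PUSH -2): [-83, -2]
step 3 (PUSH 71): [-83, -2, 71]
step 4 (PUSH -90): [-83, -2, 71, -90]
step 5 (MUL): [-83, -2, -6390]
step 6 (SUB): [-83, 6388]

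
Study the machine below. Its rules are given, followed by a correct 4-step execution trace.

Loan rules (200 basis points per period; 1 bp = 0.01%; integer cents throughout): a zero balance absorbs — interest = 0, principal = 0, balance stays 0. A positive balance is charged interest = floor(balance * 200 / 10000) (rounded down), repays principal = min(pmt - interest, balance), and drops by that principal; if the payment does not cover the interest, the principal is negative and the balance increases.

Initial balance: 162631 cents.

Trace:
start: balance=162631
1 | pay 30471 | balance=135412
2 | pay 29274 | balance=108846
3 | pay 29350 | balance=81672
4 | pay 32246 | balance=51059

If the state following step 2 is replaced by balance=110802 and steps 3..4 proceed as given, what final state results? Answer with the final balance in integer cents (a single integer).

53095

state after step 2 := balance=110802
3 | pay 29350 | balance=83668
4 | pay 32246 | balance=53095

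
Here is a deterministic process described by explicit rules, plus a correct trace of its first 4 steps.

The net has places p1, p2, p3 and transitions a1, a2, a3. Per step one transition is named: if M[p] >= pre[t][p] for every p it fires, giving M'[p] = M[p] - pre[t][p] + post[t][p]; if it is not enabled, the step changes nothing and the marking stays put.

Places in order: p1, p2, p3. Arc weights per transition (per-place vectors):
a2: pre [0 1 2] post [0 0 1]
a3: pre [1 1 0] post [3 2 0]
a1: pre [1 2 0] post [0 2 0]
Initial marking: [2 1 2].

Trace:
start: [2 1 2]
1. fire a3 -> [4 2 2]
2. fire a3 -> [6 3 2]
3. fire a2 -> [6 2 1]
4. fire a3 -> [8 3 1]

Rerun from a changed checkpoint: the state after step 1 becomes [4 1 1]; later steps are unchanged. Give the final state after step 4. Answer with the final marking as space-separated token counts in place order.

state after step 1 := [4 1 1]
2. fire a3 -> [6 2 1]
3. fire a2 -> [6 2 1]
4. fire a3 -> [8 3 1]

8 3 1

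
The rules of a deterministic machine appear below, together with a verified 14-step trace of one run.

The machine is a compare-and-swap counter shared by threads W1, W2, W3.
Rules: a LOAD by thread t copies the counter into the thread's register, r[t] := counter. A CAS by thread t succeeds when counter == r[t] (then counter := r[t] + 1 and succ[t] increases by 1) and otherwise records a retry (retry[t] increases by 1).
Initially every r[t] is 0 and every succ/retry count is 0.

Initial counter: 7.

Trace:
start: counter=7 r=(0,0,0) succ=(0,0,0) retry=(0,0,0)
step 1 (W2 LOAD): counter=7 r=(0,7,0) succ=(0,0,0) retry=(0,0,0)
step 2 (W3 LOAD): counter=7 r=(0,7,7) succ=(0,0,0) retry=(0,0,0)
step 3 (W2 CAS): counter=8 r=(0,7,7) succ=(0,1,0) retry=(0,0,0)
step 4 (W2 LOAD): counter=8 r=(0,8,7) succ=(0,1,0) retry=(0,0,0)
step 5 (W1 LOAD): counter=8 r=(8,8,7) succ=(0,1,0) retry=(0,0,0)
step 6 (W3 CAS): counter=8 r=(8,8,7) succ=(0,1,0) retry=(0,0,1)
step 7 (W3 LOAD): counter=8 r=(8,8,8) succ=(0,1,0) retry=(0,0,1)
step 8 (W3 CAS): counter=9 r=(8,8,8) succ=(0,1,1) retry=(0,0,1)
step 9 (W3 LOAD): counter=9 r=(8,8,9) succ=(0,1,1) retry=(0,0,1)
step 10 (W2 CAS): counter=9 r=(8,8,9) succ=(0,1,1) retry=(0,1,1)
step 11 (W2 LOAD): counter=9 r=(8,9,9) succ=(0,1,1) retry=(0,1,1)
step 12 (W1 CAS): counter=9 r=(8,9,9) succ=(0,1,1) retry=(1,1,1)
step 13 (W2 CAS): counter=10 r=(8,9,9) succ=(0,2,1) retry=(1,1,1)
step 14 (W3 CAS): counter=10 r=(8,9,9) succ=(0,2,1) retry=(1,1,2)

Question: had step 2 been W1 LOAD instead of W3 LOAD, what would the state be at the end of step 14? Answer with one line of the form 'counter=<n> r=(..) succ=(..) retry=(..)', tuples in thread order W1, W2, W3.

counter=10 r=(8,9,9) succ=(0,2,1) retry=(1,1,2)

(re-executing from step 2 with the substitution; state before step 2: counter=7 r=(0,7,0) succ=(0,0,0) retry=(0,0,0))
step 2 (W1 LOAD): counter=7 r=(7,7,0) succ=(0,0,0) retry=(0,0,0)
step 3 (W2 CAS): counter=8 r=(7,7,0) succ=(0,1,0) retry=(0,0,0)
step 4 (W2 LOAD): counter=8 r=(7,8,0) succ=(0,1,0) retry=(0,0,0)
step 5 (W1 LOAD): counter=8 r=(8,8,0) succ=(0,1,0) retry=(0,0,0)
step 6 (W3 CAS): counter=8 r=(8,8,0) succ=(0,1,0) retry=(0,0,1)
step 7 (W3 LOAD): counter=8 r=(8,8,8) succ=(0,1,0) retry=(0,0,1)
step 8 (W3 CAS): counter=9 r=(8,8,8) succ=(0,1,1) retry=(0,0,1)
step 9 (W3 LOAD): counter=9 r=(8,8,9) succ=(0,1,1) retry=(0,0,1)
step 10 (W2 CAS): counter=9 r=(8,8,9) succ=(0,1,1) retry=(0,1,1)
step 11 (W2 LOAD): counter=9 r=(8,9,9) succ=(0,1,1) retry=(0,1,1)
step 12 (W1 CAS): counter=9 r=(8,9,9) succ=(0,1,1) retry=(1,1,1)
step 13 (W2 CAS): counter=10 r=(8,9,9) succ=(0,2,1) retry=(1,1,1)
step 14 (W3 CAS): counter=10 r=(8,9,9) succ=(0,2,1) retry=(1,1,2)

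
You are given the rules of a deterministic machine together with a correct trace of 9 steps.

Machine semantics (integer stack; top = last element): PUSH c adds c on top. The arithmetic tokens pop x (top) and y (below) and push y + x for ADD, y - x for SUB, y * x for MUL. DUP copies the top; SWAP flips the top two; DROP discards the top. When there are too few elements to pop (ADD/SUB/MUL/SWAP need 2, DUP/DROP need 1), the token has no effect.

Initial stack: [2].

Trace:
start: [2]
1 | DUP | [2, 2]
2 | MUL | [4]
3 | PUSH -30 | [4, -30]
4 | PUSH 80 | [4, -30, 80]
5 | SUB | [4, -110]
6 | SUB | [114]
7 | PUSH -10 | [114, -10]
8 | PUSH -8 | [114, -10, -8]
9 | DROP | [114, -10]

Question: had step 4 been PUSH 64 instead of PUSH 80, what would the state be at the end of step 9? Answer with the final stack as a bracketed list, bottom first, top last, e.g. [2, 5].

(re-executing from step 4 with the substitution; state before step 4: [4, -30])
4 | PUSH 64 | [4, -30, 64]
5 | SUB | [4, -94]
6 | SUB | [98]
7 | PUSH -10 | [98, -10]
8 | PUSH -8 | [98, -10, -8]
9 | DROP | [98, -10]

[98, -10]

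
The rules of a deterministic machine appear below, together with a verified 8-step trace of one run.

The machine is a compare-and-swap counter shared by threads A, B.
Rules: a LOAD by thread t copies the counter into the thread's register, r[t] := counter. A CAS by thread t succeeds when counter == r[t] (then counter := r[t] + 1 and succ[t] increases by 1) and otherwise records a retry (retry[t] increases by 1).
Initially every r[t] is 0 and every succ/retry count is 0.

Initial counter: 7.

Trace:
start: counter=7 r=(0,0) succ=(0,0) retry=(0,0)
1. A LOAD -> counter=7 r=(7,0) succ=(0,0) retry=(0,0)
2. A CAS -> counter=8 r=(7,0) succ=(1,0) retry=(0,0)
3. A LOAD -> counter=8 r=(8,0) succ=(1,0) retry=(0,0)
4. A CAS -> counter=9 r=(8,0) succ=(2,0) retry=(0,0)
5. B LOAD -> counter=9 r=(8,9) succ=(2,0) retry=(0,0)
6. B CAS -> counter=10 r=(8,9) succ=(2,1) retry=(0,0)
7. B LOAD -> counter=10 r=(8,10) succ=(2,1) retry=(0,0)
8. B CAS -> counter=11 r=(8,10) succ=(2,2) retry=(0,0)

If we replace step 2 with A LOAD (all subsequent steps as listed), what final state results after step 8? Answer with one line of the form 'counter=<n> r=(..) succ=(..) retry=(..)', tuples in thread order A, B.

counter=10 r=(7,9) succ=(1,2) retry=(0,0)

(re-executing from step 2 with the substitution; state before step 2: counter=7 r=(7,0) succ=(0,0) retry=(0,0))
2. A LOAD -> counter=7 r=(7,0) succ=(0,0) retry=(0,0)
3. A LOAD -> counter=7 r=(7,0) succ=(0,0) retry=(0,0)
4. A CAS -> counter=8 r=(7,0) succ=(1,0) retry=(0,0)
5. B LOAD -> counter=8 r=(7,8) succ=(1,0) retry=(0,0)
6. B CAS -> counter=9 r=(7,8) succ=(1,1) retry=(0,0)
7. B LOAD -> counter=9 r=(7,9) succ=(1,1) retry=(0,0)
8. B CAS -> counter=10 r=(7,9) succ=(1,2) retry=(0,0)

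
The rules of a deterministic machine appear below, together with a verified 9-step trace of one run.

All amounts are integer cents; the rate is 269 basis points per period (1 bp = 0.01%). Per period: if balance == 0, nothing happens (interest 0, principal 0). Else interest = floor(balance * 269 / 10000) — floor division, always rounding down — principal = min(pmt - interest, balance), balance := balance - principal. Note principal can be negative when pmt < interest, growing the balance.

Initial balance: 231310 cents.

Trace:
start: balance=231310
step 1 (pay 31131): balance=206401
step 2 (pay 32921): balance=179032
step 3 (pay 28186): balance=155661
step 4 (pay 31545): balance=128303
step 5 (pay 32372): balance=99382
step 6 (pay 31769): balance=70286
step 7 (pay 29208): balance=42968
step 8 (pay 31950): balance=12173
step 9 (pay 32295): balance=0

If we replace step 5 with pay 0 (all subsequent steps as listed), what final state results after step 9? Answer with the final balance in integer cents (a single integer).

16204

(re-executing from step 5 with the substitution; state before step 5: balance=128303)
step 5 (pay 0): balance=131754
step 6 (pay 31769): balance=103529
step 7 (pay 29208): balance=77105
step 8 (pay 31950): balance=47229
step 9 (pay 32295): balance=16204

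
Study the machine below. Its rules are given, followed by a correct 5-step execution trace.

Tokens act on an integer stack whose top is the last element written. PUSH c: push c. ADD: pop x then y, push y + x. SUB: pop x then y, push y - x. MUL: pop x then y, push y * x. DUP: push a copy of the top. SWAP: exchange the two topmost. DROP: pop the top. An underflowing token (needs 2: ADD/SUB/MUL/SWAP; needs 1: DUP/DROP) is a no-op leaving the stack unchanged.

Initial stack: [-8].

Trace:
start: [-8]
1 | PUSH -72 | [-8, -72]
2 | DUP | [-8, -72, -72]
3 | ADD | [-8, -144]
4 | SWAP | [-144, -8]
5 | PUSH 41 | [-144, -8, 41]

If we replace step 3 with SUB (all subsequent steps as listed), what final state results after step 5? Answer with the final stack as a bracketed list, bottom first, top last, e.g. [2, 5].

[0, -8, 41]

(re-executing from step 3 with the substitution; state before step 3: [-8, -72, -72])
3 | SUB | [-8, 0]
4 | SWAP | [0, -8]
5 | PUSH 41 | [0, -8, 41]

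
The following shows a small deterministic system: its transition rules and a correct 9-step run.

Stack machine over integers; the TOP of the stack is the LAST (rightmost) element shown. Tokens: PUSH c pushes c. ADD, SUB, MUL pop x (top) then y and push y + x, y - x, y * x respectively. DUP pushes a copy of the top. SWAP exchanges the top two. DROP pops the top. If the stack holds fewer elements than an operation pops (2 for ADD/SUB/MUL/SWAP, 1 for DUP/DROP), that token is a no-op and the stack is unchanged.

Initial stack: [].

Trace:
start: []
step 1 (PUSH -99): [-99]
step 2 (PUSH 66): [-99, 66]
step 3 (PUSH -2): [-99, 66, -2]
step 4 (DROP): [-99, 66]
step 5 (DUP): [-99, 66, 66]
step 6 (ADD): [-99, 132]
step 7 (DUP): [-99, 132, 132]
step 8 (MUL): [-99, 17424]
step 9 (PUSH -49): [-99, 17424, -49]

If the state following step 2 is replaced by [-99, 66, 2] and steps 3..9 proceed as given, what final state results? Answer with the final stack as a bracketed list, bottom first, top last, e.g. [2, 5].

[-99, 66, 16, -49]

state after step 2 := [-99, 66, 2]
step 3 (PUSH -2): [-99, 66, 2, -2]
step 4 (DROP): [-99, 66, 2]
step 5 (DUP): [-99, 66, 2, 2]
step 6 (ADD): [-99, 66, 4]
step 7 (DUP): [-99, 66, 4, 4]
step 8 (MUL): [-99, 66, 16]
step 9 (PUSH -49): [-99, 66, 16, -49]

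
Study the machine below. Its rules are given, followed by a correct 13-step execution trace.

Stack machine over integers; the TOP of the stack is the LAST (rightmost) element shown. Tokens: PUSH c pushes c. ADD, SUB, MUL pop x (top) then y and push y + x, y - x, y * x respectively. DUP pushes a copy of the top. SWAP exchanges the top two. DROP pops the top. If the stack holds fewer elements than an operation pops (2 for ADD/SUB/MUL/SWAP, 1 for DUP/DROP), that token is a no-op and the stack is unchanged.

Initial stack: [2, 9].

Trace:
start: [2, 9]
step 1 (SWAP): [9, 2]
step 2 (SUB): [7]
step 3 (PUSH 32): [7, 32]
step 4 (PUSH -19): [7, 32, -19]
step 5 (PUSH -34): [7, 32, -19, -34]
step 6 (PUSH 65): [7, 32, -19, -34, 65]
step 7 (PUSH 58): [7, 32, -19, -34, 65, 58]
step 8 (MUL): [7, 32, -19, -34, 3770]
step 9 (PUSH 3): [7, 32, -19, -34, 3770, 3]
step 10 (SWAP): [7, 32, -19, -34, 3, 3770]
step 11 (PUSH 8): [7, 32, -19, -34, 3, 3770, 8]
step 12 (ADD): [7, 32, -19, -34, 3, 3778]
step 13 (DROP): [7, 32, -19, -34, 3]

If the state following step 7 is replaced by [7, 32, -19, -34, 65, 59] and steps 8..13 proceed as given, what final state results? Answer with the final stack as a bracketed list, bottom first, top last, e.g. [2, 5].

state after step 7 := [7, 32, -19, -34, 65, 59]
step 8 (MUL): [7, 32, -19, -34, 3835]
step 9 (PUSH 3): [7, 32, -19, -34, 3835, 3]
step 10 (SWAP): [7, 32, -19, -34, 3, 3835]
step 11 (PUSH 8): [7, 32, -19, -34, 3, 3835, 8]
step 12 (ADD): [7, 32, -19, -34, 3, 3843]
step 13 (DROP): [7, 32, -19, -34, 3]

[7, 32, -19, -34, 3]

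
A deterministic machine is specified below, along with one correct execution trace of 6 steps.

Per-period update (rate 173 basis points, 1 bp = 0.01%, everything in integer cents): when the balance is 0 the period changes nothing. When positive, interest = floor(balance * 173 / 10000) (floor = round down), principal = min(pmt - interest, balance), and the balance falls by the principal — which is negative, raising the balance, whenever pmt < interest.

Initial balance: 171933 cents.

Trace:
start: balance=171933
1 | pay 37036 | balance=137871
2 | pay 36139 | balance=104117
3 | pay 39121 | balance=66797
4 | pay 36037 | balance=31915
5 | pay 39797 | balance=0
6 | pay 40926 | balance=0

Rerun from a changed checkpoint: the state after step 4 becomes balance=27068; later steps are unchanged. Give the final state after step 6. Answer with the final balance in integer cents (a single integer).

state after step 4 := balance=27068
5 | pay 39797 | balance=0
6 | pay 40926 | balance=0

0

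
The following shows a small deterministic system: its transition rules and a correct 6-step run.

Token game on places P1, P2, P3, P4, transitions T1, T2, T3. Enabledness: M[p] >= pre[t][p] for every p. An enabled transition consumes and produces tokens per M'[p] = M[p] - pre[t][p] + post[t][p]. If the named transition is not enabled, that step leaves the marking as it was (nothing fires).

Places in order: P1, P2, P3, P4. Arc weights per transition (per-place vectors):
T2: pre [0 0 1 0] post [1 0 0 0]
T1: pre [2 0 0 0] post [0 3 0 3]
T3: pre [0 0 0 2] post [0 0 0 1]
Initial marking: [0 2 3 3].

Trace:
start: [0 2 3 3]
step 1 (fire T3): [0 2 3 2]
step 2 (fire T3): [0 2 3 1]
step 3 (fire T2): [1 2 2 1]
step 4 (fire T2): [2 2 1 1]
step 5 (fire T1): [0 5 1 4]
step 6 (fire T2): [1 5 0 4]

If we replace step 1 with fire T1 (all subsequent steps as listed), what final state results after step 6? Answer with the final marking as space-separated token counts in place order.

(re-executing from step 1 with the substitution; state before step 1: [0 2 3 3])
step 1 (fire T1): [0 2 3 3]
step 2 (fire T3): [0 2 3 2]
step 3 (fire T2): [1 2 2 2]
step 4 (fire T2): [2 2 1 2]
step 5 (fire T1): [0 5 1 5]
step 6 (fire T2): [1 5 0 5]

1 5 0 5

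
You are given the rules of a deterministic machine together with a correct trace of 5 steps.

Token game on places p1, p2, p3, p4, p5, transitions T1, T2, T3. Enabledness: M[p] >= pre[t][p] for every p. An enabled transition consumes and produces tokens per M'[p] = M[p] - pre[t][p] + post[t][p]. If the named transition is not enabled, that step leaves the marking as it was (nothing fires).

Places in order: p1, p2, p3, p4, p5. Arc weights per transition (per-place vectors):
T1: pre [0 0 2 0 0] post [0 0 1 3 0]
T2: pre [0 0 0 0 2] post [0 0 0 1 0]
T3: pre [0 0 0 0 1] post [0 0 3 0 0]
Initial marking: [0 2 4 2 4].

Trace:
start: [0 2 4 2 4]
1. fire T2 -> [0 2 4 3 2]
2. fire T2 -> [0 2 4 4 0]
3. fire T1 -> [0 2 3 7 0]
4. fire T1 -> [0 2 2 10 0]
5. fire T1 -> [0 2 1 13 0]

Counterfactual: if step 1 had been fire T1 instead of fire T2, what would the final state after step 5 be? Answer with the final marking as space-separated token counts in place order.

(re-executing from step 1 with the substitution; state before step 1: [0 2 4 2 4])
1. fire T1 -> [0 2 3 5 4]
2. fire T2 -> [0 2 3 6 2]
3. fire T1 -> [0 2 2 9 2]
4. fire T1 -> [0 2 1 12 2]
5. fire T1 -> [0 2 1 12 2]

0 2 1 12 2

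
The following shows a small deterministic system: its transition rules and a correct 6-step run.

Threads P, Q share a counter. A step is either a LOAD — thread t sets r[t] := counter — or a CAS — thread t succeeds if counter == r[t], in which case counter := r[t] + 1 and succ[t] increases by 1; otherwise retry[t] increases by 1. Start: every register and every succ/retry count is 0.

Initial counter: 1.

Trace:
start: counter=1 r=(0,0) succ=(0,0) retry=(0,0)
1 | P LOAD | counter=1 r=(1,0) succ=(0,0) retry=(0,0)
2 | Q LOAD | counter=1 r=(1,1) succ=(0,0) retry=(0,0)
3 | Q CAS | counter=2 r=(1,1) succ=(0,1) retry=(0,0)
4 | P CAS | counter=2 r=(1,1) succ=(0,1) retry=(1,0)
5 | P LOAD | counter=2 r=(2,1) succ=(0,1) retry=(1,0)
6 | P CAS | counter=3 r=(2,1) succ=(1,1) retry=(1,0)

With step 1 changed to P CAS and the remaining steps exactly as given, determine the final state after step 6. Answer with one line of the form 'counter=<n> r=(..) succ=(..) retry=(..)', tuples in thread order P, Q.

counter=3 r=(2,1) succ=(1,1) retry=(2,0)

(re-executing from step 1 with the substitution; state before step 1: counter=1 r=(0,0) succ=(0,0) retry=(0,0))
1 | P CAS | counter=1 r=(0,0) succ=(0,0) retry=(1,0)
2 | Q LOAD | counter=1 r=(0,1) succ=(0,0) retry=(1,0)
3 | Q CAS | counter=2 r=(0,1) succ=(0,1) retry=(1,0)
4 | P CAS | counter=2 r=(0,1) succ=(0,1) retry=(2,0)
5 | P LOAD | counter=2 r=(2,1) succ=(0,1) retry=(2,0)
6 | P CAS | counter=3 r=(2,1) succ=(1,1) retry=(2,0)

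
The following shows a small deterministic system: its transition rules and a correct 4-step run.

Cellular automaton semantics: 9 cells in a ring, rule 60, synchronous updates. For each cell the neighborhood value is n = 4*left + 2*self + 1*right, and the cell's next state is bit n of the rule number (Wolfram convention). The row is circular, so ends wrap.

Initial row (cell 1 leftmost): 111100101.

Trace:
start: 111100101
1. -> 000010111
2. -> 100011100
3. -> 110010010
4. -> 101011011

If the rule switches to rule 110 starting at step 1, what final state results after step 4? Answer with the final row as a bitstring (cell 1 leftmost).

111011111

(re-executing steps 1..4 under rule 110; state before step 1: 111100101)
1. -> 000101111
2. -> 001111001
3. -> 011001011
4. -> 111011111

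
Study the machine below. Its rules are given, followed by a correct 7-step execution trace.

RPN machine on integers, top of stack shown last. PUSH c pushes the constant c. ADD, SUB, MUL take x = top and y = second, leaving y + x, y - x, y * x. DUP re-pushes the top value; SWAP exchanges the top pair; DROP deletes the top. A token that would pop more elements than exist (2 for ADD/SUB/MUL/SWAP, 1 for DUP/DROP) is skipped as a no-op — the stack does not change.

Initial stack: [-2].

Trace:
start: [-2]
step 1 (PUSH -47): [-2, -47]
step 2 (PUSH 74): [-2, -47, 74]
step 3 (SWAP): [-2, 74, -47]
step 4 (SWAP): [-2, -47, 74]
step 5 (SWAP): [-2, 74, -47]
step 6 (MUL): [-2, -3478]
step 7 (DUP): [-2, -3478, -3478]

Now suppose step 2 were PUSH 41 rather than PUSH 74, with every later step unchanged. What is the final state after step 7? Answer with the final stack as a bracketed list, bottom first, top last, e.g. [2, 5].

[-2, -1927, -1927]

(re-executing from step 2 with the substitution; state before step 2: [-2, -47])
step 2 (PUSH 41): [-2, -47, 41]
step 3 (SWAP): [-2, 41, -47]
step 4 (SWAP): [-2, -47, 41]
step 5 (SWAP): [-2, 41, -47]
step 6 (MUL): [-2, -1927]
step 7 (DUP): [-2, -1927, -1927]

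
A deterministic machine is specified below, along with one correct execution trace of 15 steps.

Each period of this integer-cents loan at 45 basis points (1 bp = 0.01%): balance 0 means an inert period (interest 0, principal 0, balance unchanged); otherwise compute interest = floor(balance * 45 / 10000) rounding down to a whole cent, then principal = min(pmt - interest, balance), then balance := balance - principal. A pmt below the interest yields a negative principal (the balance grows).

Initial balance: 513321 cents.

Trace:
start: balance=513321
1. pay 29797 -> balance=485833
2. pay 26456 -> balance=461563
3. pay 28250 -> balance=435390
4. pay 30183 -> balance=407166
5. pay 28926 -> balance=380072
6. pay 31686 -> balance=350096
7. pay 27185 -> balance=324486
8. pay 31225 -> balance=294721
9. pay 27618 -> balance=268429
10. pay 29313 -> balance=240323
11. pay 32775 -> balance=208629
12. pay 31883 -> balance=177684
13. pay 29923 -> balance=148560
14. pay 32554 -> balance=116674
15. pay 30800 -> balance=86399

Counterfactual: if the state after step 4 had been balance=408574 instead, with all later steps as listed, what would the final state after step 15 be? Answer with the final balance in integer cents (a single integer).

state after step 4 := balance=408574
5. pay 28926 -> balance=381486
6. pay 31686 -> balance=351516
7. pay 27185 -> balance=325912
8. pay 31225 -> balance=296153
9. pay 27618 -> balance=269867
10. pay 29313 -> balance=241768
11. pay 32775 -> balance=210080
12. pay 31883 -> balance=179142
13. pay 29923 -> balance=150025
14. pay 32554 -> balance=118146
15. pay 30800 -> balance=87877

87877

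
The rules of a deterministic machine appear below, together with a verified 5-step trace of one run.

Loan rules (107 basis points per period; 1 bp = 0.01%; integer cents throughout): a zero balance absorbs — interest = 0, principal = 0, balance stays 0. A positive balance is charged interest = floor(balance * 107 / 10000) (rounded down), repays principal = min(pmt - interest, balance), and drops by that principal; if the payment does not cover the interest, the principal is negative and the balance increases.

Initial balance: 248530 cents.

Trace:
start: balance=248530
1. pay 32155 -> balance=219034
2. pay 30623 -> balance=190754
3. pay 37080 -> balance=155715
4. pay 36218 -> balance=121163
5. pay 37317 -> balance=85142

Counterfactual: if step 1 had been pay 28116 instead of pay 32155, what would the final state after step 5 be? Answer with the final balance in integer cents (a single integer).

(re-executing from step 1 with the substitution; state before step 1: balance=248530)
1. pay 28116 -> balance=223073
2. pay 30623 -> balance=194836
3. pay 37080 -> balance=159840
4. pay 36218 -> balance=125332
5. pay 37317 -> balance=89356

89356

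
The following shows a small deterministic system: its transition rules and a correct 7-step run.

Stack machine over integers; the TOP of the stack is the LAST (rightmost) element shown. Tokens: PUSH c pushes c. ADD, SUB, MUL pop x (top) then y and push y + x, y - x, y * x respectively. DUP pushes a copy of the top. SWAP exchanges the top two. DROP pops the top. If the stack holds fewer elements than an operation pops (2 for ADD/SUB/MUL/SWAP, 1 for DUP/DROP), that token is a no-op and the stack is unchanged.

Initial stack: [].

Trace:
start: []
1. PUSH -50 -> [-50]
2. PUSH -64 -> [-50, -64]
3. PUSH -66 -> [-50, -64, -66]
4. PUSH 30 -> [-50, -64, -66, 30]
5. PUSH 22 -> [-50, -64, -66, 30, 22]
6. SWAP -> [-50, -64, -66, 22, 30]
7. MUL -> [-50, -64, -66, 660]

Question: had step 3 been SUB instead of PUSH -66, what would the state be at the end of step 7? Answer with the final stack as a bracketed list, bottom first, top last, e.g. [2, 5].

(re-executing from step 3 with the substitution; state before step 3: [-50, -64])
3. SUB -> [14]
4. PUSH 30 -> [14, 30]
5. PUSH 22 -> [14, 30, 22]
6. SWAP -> [14, 22, 30]
7. MUL -> [14, 660]

[14, 660]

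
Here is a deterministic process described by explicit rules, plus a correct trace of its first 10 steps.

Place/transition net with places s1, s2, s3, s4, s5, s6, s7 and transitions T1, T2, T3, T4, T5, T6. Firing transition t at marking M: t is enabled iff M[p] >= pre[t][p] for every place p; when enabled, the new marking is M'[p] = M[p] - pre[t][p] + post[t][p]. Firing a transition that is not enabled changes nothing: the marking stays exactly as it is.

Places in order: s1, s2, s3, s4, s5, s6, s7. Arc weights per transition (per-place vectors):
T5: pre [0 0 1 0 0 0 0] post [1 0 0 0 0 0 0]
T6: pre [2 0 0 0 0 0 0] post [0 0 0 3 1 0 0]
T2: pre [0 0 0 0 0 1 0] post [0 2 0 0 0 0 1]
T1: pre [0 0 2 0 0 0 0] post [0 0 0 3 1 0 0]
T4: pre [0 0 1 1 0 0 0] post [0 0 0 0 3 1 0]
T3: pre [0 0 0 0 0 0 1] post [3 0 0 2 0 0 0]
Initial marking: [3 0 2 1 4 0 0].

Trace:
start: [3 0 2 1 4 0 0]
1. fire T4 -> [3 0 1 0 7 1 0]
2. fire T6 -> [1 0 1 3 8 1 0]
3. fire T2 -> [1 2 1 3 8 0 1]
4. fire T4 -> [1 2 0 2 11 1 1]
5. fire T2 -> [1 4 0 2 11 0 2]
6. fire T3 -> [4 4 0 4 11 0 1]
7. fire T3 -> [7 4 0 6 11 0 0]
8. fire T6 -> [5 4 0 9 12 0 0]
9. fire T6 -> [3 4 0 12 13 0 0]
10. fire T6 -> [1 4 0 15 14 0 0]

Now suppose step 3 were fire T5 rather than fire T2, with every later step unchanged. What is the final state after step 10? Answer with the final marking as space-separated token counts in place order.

(re-executing from step 3 with the substitution; state before step 3: [1 0 1 3 8 1 0])
3. fire T5 -> [2 0 0 3 8 1 0]
4. fire T4 -> [2 0 0 3 8 1 0]
5. fire T2 -> [2 2 0 3 8 0 1]
6. fire T3 -> [5 2 0 5 8 0 0]
7. fire T3 -> [5 2 0 5 8 0 0]
8. fire T6 -> [3 2 0 8 9 0 0]
9. fire T6 -> [1 2 0 11 10 0 0]
10. fire T6 -> [1 2 0 11 10 0 0]

1 2 0 11 10 0 0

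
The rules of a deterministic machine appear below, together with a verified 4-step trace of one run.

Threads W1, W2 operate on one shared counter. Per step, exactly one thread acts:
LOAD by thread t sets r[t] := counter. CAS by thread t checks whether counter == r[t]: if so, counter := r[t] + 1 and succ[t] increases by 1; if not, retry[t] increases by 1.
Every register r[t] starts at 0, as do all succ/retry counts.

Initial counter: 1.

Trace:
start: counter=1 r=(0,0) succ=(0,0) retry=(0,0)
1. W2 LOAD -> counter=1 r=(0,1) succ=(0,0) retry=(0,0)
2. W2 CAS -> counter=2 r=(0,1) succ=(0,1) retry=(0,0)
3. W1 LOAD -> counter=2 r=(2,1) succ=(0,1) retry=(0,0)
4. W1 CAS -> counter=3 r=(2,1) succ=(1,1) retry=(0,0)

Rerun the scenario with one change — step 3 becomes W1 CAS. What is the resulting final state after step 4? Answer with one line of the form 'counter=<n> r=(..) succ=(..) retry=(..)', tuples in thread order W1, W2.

(re-executing from step 3 with the substitution; state before step 3: counter=2 r=(0,1) succ=(0,1) retry=(0,0))
3. W1 CAS -> counter=2 r=(0,1) succ=(0,1) retry=(1,0)
4. W1 CAS -> counter=2 r=(0,1) succ=(0,1) retry=(2,0)

counter=2 r=(0,1) succ=(0,1) retry=(2,0)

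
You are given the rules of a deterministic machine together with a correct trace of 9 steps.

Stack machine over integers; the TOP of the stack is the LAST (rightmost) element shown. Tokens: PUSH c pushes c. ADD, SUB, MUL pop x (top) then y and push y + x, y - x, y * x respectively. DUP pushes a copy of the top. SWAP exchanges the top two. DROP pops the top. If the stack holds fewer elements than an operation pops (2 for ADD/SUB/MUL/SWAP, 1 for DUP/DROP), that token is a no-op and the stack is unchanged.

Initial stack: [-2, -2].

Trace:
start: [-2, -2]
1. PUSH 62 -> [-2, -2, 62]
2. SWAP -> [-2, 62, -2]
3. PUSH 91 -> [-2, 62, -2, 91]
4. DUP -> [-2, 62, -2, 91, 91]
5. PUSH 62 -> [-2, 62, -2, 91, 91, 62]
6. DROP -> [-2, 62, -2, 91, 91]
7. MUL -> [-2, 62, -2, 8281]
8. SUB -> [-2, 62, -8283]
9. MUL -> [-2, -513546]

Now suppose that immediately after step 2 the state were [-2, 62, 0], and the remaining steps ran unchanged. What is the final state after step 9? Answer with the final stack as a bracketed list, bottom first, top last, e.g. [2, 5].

state after step 2 := [-2, 62, 0]
3. PUSH 91 -> [-2, 62, 0, 91]
4. DUP -> [-2, 62, 0, 91, 91]
5. PUSH 62 -> [-2, 62, 0, 91, 91, 62]
6. DROP -> [-2, 62, 0, 91, 91]
7. MUL -> [-2, 62, 0, 8281]
8. SUB -> [-2, 62, -8281]
9. MUL -> [-2, -513422]

[-2, -513422]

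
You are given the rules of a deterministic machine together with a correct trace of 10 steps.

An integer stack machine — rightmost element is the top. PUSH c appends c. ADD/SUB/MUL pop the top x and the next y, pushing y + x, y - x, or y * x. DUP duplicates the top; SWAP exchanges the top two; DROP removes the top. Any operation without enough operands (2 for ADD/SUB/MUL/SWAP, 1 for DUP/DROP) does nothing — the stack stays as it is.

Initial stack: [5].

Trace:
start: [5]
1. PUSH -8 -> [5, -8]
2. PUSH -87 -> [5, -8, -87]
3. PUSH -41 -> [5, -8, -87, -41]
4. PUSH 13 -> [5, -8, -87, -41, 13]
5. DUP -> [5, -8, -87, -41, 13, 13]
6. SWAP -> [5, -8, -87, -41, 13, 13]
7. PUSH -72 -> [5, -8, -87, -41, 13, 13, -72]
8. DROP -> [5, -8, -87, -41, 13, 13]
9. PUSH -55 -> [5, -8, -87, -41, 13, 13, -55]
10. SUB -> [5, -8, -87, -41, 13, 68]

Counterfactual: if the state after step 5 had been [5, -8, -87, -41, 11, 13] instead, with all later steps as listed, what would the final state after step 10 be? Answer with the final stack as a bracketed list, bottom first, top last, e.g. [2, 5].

state after step 5 := [5, -8, -87, -41, 11, 13]
6. SWAP -> [5, -8, -87, -41, 13, 11]
7. PUSH -72 -> [5, -8, -87, -41, 13, 11, -72]
8. DROP -> [5, -8, -87, -41, 13, 11]
9. PUSH -55 -> [5, -8, -87, -41, 13, 11, -55]
10. SUB -> [5, -8, -87, -41, 13, 66]

[5, -8, -87, -41, 13, 66]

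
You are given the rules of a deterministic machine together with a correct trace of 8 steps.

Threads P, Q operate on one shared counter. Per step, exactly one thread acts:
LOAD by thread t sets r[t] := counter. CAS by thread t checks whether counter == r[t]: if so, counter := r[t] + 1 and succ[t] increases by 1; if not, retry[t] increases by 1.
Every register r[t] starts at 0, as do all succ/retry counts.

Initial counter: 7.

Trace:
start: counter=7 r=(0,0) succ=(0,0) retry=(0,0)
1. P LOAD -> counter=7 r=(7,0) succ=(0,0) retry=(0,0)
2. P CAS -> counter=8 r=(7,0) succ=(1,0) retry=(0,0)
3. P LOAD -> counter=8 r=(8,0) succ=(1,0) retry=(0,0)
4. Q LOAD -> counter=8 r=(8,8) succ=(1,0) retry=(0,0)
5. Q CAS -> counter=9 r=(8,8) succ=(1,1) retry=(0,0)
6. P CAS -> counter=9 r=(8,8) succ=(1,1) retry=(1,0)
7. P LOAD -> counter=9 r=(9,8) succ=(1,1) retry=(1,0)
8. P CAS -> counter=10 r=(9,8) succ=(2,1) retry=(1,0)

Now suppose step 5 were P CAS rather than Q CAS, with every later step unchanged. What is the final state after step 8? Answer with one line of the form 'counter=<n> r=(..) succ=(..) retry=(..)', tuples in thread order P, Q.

counter=10 r=(9,8) succ=(3,0) retry=(1,0)

(re-executing from step 5 with the substitution; state before step 5: counter=8 r=(8,8) succ=(1,0) retry=(0,0))
5. P CAS -> counter=9 r=(8,8) succ=(2,0) retry=(0,0)
6. P CAS -> counter=9 r=(8,8) succ=(2,0) retry=(1,0)
7. P LOAD -> counter=9 r=(9,8) succ=(2,0) retry=(1,0)
8. P CAS -> counter=10 r=(9,8) succ=(3,0) retry=(1,0)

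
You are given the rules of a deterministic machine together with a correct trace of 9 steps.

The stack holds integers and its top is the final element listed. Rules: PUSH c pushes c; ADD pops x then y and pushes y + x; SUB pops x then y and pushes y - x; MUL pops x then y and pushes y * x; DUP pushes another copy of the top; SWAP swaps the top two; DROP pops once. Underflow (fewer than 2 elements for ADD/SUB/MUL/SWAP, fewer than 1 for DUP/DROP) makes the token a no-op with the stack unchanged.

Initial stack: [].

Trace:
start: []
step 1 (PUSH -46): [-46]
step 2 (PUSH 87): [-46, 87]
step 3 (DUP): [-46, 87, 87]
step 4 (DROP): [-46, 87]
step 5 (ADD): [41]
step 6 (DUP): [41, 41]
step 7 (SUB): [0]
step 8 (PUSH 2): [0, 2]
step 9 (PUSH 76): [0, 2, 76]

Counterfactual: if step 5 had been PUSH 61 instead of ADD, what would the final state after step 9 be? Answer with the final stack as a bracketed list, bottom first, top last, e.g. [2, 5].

[-46, 87, 0, 2, 76]

(re-executing from step 5 with the substitution; state before step 5: [-46, 87])
step 5 (PUSH 61): [-46, 87, 61]
step 6 (DUP): [-46, 87, 61, 61]
step 7 (SUB): [-46, 87, 0]
step 8 (PUSH 2): [-46, 87, 0, 2]
step 9 (PUSH 76): [-46, 87, 0, 2, 76]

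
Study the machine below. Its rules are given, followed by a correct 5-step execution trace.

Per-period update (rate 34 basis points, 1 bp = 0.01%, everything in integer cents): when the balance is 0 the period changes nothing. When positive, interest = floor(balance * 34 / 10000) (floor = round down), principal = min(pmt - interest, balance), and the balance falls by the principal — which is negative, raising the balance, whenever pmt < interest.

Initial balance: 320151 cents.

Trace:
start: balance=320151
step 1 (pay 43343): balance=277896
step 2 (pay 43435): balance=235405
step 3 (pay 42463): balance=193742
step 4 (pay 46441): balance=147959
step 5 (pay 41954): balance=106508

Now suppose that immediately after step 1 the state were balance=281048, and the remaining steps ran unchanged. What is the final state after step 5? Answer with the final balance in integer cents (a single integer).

109703

state after step 1 := balance=281048
step 2 (pay 43435): balance=238568
step 3 (pay 42463): balance=196916
step 4 (pay 46441): balance=151144
step 5 (pay 41954): balance=109703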